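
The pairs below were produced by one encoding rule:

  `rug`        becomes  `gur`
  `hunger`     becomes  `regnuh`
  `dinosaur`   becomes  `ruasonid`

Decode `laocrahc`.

It's just the letters in reverse order.
Decoding laocrahc: then reverse → charcoal.

charcoal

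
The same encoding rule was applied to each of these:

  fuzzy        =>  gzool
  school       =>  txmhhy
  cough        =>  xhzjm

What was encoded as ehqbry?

normal

This is an affine cipher: with a=0,…,z=25, each position x becomes (3x+17) mod 26.
Decoding ehqbry: e(4)→9·(4−17)≡13=n; h(7)→9·(7−17)≡14=o; q(16)→9·(16−17)≡17=r; b(1)→9·(1−17)≡12=m; r(17)→9·(17−17)≡0=a; y(24)→9·(24−17)≡11=l (all mod 26).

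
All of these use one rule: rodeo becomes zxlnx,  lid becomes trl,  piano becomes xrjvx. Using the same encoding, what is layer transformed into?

tjgnz

The shift depends on letter class: consonant r→z is +8, but vowel o→x is +9. Two shifts are in play — +9 for a/e/i/o/u, +8 for every other letter.
On layer: l(cons)+8=t, a(vowel)+9=j, y(cons)+8=g, e(vowel)+9=n, r(cons)+8=z.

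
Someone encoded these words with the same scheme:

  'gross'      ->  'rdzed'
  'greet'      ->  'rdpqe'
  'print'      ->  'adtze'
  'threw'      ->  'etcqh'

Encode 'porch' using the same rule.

aacos

It's a Vigenère-style cipher with numeric key [11,12]: position i shifts by key[i mod 2].
For porch: p+11=a, o+12=a, r+11=c, c+12=o, h+11=s.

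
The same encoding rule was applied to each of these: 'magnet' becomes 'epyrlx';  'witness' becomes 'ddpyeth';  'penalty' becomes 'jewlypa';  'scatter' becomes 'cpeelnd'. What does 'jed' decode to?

The output letters match the input read backwards, each shifted +11: magnet reversed is tengam. The word is reversed, then every letter is shifted forward by 11.
Reversing it on jed: shift back: j−11=y, e−11=t, d−11=s → yts; then reverse → sty.

sty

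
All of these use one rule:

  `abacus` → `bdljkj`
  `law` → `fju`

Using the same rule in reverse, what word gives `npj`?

The output letters match the input read backwards, each shifted +9: abacus reversed is sucaba. Read the word backwards and shift each letter +9.
Decoding npj: shift back: n−9=e, p−9=g, j−9=a → ega; then reverse → age.

age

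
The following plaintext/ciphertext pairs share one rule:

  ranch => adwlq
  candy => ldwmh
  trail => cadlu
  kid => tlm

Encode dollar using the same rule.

The shift depends on letter class: consonant r→a is +9, but vowel a→d is +3. Two shifts are in play — +3 for a/e/i/o/u, +9 for every other letter.
On dollar: d(cons)+9=m, o(vowel)+3=r, l(cons)+9=u, l(cons)+9=u, a(vowel)+3=d, r(cons)+9=a.

mruuda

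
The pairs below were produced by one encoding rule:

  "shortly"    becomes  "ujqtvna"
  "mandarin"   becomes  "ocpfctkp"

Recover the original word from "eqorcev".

Compare letters: s→u is +2, h→j is +2, o→q is +2 — a constant shift. This is a Caesar cipher with shift 2.
Undoing it on eqorcev: e−2=c, q−2=o, o−2=m, r−2=p, c−2=a, e−2=c, v−2=t.

compact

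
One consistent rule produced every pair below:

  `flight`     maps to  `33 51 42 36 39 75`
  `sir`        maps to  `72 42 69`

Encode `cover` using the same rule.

f(#6)→33 and l(#12)→51: differences scale by 3, so n = 3·pos + 15. The formula is n = 3×(alphabet index, a=1) + 15.
Applying it to cover: c=3→24, o=15→60, v=22→81, e=5→30, r=18→69.

24 60 81 30 69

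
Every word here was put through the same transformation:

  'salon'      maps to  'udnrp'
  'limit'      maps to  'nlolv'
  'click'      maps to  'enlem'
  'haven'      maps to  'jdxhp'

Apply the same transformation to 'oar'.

The shift depends on letter class: consonant s→u is +2, but vowel a→d is +3. The rule splits by letter class: vowels +3, consonants +2.
Applying it to oar: o(vowel)+3=r, a(vowel)+3=d, r(cons)+2=t.

rdt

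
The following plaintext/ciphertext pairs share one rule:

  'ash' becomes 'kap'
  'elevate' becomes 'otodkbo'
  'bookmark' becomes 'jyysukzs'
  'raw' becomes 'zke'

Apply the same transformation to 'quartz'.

yekzbh

The shift depends on letter class: consonant s→a is +8, but vowel a→k is +10. Two shifts are in play — +10 for a/e/i/o/u, +8 for every other letter.
On quartz: q(cons)+8=y, u(vowel)+10=e, a(vowel)+10=k, r(cons)+8=z, t(cons)+8=b, z(cons)+8=h.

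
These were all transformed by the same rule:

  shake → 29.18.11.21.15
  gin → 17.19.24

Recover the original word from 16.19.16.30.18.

s is letter #19 and maps to 29: an offset of 10. The number is (letter's place in the alphabet, a=1) + 10.
Undoing it on 16.19.16.30.18: 16→(16−10)÷1=6=f, 19→(19−10)÷1=9=i, 16→(16−10)÷1=6=f, 30→(30−10)÷1=20=t, 18→(18−10)÷1=8=h.

fifth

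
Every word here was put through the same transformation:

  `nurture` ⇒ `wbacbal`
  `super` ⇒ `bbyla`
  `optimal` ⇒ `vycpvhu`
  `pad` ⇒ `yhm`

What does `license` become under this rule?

The shift depends on letter class: consonant n→w is +9, but vowel u→b is +7. Vowels shift forward by 7 and consonants shift forward by 9.
For license: l(cons)+9=u, i(vowel)+7=p, c(cons)+9=l, e(vowel)+7=l, n(cons)+9=w, s(cons)+9=b, e(vowel)+7=l.

upllwbl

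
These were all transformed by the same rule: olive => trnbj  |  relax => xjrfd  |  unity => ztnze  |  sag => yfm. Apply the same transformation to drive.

jxnbj

The shift depends on letter class: consonant l→r is +6, but vowel o→t is +5. Vowels shift forward by 5 and consonants shift forward by 6.
On drive: d(cons)+6=j, r(cons)+6=x, i(vowel)+5=n, v(cons)+6=b, e(vowel)+5=j.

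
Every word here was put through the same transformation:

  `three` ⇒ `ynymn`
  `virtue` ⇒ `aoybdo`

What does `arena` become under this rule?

Letter i (0-indexed) is shifted by i+5, so successive shifts are 5, 6, 7, ….
For arena: a+5=f, r+6=x, e+7=l, n+8=v, a+9=j.

fxlvj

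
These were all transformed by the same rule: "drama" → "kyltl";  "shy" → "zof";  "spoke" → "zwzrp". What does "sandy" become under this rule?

zlukf

The shift depends on letter class: consonant d→k is +7, but vowel a→l is +11. Two shifts are in play — +11 for a/e/i/o/u, +7 for every other letter.
On sandy: s(cons)+7=z, a(vowel)+11=l, n(cons)+7=u, d(cons)+7=k, y(cons)+7=f.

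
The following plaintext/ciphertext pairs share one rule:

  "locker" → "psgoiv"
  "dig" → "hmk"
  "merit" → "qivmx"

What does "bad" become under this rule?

Compare letters: l→p is +4, o→s is +4, c→g is +4 — a constant shift. Every letter moves 4 places later in the alphabet, wrapping around z→a.
On bad: b+4=f, a+4=e, d+4=h.

feh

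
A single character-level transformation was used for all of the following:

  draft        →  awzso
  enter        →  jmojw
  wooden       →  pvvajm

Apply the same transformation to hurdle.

kxwauj

d(3)→a(0) and r(17)→w(22) fit y≡9x+25 (mod 26); the inverse of 9 mod 26 is 3. Treating letters as 0–25, the rule is x ↦ 9x + 25 (mod 26).
For hurdle: h(7)→9·7+25≡10=k; u(20)→9·20+25≡23=x; r(17)→9·17+25≡22=w; d(3)→9·3+25≡0=a; l(11)→9·11+25≡20=u; e(4)→9·4+25≡9=j (all mod 26).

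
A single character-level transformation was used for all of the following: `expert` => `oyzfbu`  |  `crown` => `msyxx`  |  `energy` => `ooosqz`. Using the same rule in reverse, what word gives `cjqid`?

Shifts by position in expert: pos 0: e→o (+10), pos 1: x→y (+1), pos 2: p→z (+10), pos 3: e→f (+1) — repeating every 2. The shifts repeat in a cycle of length 2: positions 0,1,… shift by +10, +1, then the pattern repeats.
Undoing it on cjqid: c−10=s, j−1=i, q−10=g, i−1=h, d−10=t.

sight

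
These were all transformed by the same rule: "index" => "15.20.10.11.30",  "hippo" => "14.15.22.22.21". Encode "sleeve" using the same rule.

25.18.11.11.28.11

i is letter #9 and maps to 15: an offset of 6. The number is (letter's place in the alphabet, a=1) + 6.
On sleeve: s=19→25, l=12→18, e=5→11, e=5→11, v=22→28, e=5→11.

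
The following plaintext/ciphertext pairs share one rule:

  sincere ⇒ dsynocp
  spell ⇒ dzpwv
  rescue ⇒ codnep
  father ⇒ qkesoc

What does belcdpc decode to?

It's a Vigenère-style cipher with numeric key [11,10,11]: position i shifts by key[i mod 3].
Undoing it on belcdpc: b−11=q, e−10=u, l−11=a, c−11=r, d−10=t, p−11=e, c−11=r.

quarter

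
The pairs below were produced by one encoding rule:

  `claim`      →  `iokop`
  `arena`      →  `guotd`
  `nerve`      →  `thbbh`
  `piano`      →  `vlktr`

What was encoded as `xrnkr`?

rodeo

Shifts by position in claim: pos 0: c→i (+6), pos 1: l→o (+3), pos 2: a→k (+10), pos 3: i→o (+6), pos 4: m→p (+3) — repeating every 3. It's a Vigenère-style cipher with numeric key [6,3,10]: position i shifts by key[i mod 3].
Undoing it on xrnkr: x−6=r, r−3=o, n−10=d, k−6=e, r−3=o.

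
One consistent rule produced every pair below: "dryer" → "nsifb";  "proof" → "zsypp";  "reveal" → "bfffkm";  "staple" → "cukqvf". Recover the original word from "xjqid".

Shifts by position in dryer: pos 0: d→n (+10), pos 1: r→s (+1), pos 2: y→i (+10), pos 3: e→f (+1) — repeating every 2. It's a Vigenère-style cipher with numeric key [10,1]: position i shifts by key[i mod 2].
Undoing it on xjqid: x−10=n, j−1=i, q−10=g, i−1=h, d−10=t.

night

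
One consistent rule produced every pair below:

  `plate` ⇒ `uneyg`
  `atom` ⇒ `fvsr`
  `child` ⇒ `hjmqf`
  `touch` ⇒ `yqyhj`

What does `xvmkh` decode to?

Shifts by position in plate: pos 0: p→u (+5), pos 1: l→n (+2), pos 2: a→e (+4), pos 3: t→y (+5), pos 4: e→g (+2) — repeating every 3. A repeating key of period 3 is used — shifts +5, +2, +4 over and over.
Undoing it on xvmkh: x−5=s, v−2=t, m−4=i, k−5=f, h−2=f.

stiff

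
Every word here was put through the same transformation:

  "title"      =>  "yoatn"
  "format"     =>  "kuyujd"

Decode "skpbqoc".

In title: t→y is +5, i→o is +6, t→a is +7, l→t is +8 — the shift increases by 1 each position. The shift increases by 1 at each position, starting from +5: 5, 6, 7, ….
Undoing it on skpbqoc: s−5=n, k−6=e, p−7=i, b−8=t, q−9=h, o−10=e, c−11=r.

neither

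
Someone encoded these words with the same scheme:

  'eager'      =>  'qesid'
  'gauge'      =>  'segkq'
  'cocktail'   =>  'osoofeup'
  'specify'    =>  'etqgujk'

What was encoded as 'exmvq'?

Shifts by position in eager: pos 0: e→q (+12), pos 1: a→e (+4), pos 2: g→s (+12), pos 3: e→i (+4) — repeating every 2. The shifts repeat in a cycle of length 2: positions 0,1,… shift by +12, +4, then the pattern repeats.
Reversing it on exmvq: e−12=s, x−4=t, m−12=a, v−4=r, q−12=e.

stare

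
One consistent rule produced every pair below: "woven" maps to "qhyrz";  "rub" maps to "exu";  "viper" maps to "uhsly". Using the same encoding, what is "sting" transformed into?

Two steps: reverse the string, then apply a Caesar shift of +3.
On sting: reverse → gnits; then shift: g+3=j, n+3=q, i+3=l, t+3=w, s+3=v.

jqlwv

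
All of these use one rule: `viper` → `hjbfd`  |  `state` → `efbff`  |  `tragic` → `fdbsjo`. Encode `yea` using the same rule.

kfb

The shift depends on letter class: consonant v→h is +12, but vowel i→j is +1. Two shifts are in play — +1 for a/e/i/o/u, +12 for every other letter.
For yea: y(cons)+12=k, e(vowel)+1=f, a(vowel)+1=b.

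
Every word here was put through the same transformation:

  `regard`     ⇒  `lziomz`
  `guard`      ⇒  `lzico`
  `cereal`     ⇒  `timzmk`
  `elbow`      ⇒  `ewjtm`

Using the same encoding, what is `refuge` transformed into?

The output letters match the input read backwards, each shifted +8: regard reversed is drager. Two steps: reverse the string, then apply a Caesar shift of +8.
On refuge: reverse → egufer; then shift: e+8=m, g+8=o, u+8=c, f+8=n, e+8=m, r+8=z.

mocnmz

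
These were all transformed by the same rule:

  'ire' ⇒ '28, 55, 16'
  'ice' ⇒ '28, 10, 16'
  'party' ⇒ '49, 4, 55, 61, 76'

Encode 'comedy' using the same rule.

10, 46, 40, 16, 13, 76

The formula is n = 3×(alphabet index, a=1) + 1.
Applying it to comedy: c=3→10, o=15→46, m=13→40, e=5→16, d=4→13, y=25→76.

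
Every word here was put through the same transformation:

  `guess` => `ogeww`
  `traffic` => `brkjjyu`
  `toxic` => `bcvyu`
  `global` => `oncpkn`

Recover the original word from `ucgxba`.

Each letter's alphabet position (a=0..z=25) is mapped through 5·x+10 mod 26 — an affine cipher.
Undoing it on ucgxba: u(20)→21·(20−10)≡2=c; c(2)→21·(2−10)≡14=o; g(6)→21·(6−10)≡20=u; x(23)→21·(23−10)≡13=n; b(1)→21·(1−10)≡19=t; a(0)→21·(0−10)≡24=y (all mod 26).

county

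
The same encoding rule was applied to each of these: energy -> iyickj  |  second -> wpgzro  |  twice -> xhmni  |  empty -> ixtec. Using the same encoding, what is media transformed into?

qphte

The shifts repeat in a cycle of length 2: positions 0,1,… shift by +4, +11, then the pattern repeats.
Applying it to media: m+4=q, e+11=p, d+4=h, i+11=t, a+4=e.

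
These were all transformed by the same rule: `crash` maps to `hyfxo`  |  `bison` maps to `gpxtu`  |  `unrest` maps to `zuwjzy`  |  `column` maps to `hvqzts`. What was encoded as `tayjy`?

The shifts repeat in a cycle of length 3: positions 0,1,… shift by +5, +7, +5, then the pattern repeats.
Undoing it on tayjy: t−5=o, a−7=t, y−5=t, j−5=e, y−7=r.

otter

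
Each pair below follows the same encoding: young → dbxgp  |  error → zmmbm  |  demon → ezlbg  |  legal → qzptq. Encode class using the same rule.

This is an affine cipher: with a=0,…,z=25, each position x becomes (21x+19) mod 26.
On class: c(2)→21·2+19≡9=j; l(11)→21·11+19≡16=q; a(0)→21·0+19≡19=t; s(18)→21·18+19≡7=h; s(18)→21·18+19≡7=h (all mod 26).

jqthh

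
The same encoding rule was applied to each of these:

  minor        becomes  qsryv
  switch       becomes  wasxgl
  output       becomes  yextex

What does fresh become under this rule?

The shift depends on letter class: consonant m→q is +4, but vowel i→s is +10. The rule splits by letter class: vowels +10, consonants +4.
For fresh: f(cons)+4=j, r(cons)+4=v, e(vowel)+10=o, s(cons)+4=w, h(cons)+4=l.

jvowl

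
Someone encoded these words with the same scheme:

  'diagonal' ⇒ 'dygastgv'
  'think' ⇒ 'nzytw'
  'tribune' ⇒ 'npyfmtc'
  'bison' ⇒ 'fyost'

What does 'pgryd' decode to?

rapid

d(3)→d(3) and i(8)→y(24) fit y≡25x+6 (mod 26); the inverse of 25 mod 26 is 25. This is an affine cipher: with a=0,…,z=25, each position x becomes (25x+6) mod 26.
Decoding pgryd: p(15)→25·(15−6)≡17=r; g(6)→25·(6−6)≡0=a; r(17)→25·(17−6)≡15=p; y(24)→25·(24−6)≡8=i; d(3)→25·(3−6)≡3=d (all mod 26).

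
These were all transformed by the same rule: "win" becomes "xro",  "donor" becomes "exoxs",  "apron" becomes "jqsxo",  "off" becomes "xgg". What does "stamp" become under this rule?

The shift depends on letter class: consonant w→x is +1, but vowel i→r is +9. Two shifts are in play — +9 for a/e/i/o/u, +1 for every other letter.
For stamp: s(cons)+1=t, t(cons)+1=u, a(vowel)+9=j, m(cons)+1=n, p(cons)+1=q.

tujnq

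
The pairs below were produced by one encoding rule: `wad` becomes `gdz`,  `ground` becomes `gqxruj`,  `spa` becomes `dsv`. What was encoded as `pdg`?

dam

The output letters match the input read backwards, each shifted +3: wad reversed is daw. Two steps: reverse the string, then apply a Caesar shift of +3.
Undoing it on pdg: shift back: p−3=m, d−3=a, g−3=d → mad; then reverse → dam.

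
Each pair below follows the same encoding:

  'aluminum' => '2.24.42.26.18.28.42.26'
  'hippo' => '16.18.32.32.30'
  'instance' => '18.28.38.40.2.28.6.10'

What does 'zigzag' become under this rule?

52.18.14.52.2.14

a(#1)→2 and l(#12)→24: differences scale by 2, so n = 2·pos + 0. The formula is n = 2×(alphabet index, a=1).
Applying it to zigzag: z=26→52, i=9→18, g=7→14, z=26→52, a=1→2, g=7→14.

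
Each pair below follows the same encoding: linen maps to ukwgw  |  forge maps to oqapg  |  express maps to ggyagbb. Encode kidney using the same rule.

tkmwgh

The shift depends on letter class: consonant l→u is +9, but vowel i→k is +2. The rule splits by letter class: vowels +2, consonants +9.
For kidney: k(cons)+9=t, i(vowel)+2=k, d(cons)+9=m, n(cons)+9=w, e(vowel)+2=g, y(cons)+9=h.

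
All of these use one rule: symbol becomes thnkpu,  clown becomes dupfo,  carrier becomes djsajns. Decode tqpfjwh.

showing

Shifts by position in symbol: pos 0: s→t (+1), pos 1: y→h (+9), pos 2: m→n (+1), pos 3: b→k (+9) — repeating every 2. It's a Vigenère-style cipher with numeric key [1,9]: position i shifts by key[i mod 2].
Decoding tqpfjwh: t−1=s, q−9=h, p−1=o, f−9=w, j−1=i, w−9=n, h−1=g.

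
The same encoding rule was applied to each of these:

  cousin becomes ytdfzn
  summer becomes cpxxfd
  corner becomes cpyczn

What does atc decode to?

rip

Read the word backwards and shift each letter +11.
Decoding atc: shift back: a−11=p, t−11=i, c−11=r → pir; then reverse → rip.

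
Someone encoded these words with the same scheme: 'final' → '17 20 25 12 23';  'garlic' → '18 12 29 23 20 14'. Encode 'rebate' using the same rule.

29 16 13 12 31 16

f is letter #6 and maps to 17: an offset of 11. Each letter is replaced by its alphabet position (a=1..z=26) + 11.
On rebate: r=18→29, e=5→16, b=2→13, a=1→12, t=20→31, e=5→16.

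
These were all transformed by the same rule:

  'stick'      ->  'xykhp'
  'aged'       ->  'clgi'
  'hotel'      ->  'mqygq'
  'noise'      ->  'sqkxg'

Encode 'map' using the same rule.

rcu

The rule splits by letter class: vowels +2, consonants +5.
On map: m(cons)+5=r, a(vowel)+2=c, p(cons)+5=u.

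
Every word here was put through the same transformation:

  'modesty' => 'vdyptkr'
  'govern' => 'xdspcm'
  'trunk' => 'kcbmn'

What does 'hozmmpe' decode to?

channel

m(12)→v(21) and o(14)→d(3) fit y≡17x+25 (mod 26); the inverse of 17 mod 26 is 23. This is an affine cipher: with a=0,…,z=25, each position x becomes (17x+25) mod 26.
Reversing it on hozmmpe: h(7)→23·(7−25)≡2=c; o(14)→23·(14−25)≡7=h; z(25)→23·(25−25)≡0=a; m(12)→23·(12−25)≡13=n; m(12)→23·(12−25)≡13=n; p(15)→23·(15−25)≡4=e; e(4)→23·(4−25)≡11=l (all mod 26).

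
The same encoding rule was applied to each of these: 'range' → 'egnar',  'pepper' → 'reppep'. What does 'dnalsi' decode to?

The output letters match the input read backwards: range reversed is egnar. It's just the letters in reverse order.
Reversing it on dnalsi: then reverse → island.

island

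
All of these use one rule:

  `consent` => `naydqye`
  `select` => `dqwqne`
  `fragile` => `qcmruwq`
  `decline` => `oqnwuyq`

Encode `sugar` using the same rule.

dgrmc

The rule splits by letter class: vowels +12, consonants +11.
Applying it to sugar: s(cons)+11=d, u(vowel)+12=g, g(cons)+11=r, a(vowel)+12=m, r(cons)+11=c.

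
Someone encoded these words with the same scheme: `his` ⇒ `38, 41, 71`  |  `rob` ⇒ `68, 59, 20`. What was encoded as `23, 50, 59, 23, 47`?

clock

The formula is n = 3×(alphabet index, a=1) + 14.
Undoing it on 23, 50, 59, 23, 47: 23→(23−14)÷3=3=c, 50→(50−14)÷3=12=l, 59→(59−14)÷3=15=o, 23→(23−14)÷3=3=c, 47→(47−14)÷3=11=k.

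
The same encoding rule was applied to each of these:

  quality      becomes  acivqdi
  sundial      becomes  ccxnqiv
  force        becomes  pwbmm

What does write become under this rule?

The shift depends on letter class: consonant q→a is +10, but vowel u→c is +8. The rule splits by letter class: vowels +8, consonants +10.
On write: w(cons)+10=g, r(cons)+10=b, i(vowel)+8=q, t(cons)+10=d, e(vowel)+8=m.

gbqdm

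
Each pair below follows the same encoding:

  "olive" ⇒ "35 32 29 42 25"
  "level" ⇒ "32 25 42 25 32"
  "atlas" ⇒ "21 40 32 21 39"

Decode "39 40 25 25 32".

steel

Letters become their 1-based position plus 20 (so a→21, b→22, …).
Undoing it on 39 40 25 25 32: 39→(39−20)÷1=19=s, 40→(40−20)÷1=20=t, 25→(25−20)÷1=5=e, 25→(25−20)÷1=5=e, 32→(32−20)÷1=12=l.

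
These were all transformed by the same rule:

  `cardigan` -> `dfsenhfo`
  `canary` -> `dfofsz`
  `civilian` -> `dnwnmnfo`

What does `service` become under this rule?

The shift depends on letter class: consonant c→d is +1, but vowel a→f is +5. Two shifts are in play — +5 for a/e/i/o/u, +1 for every other letter.
For service: s(cons)+1=t, e(vowel)+5=j, r(cons)+1=s, v(cons)+1=w, i(vowel)+5=n, c(cons)+1=d, e(vowel)+5=j.

tjswndj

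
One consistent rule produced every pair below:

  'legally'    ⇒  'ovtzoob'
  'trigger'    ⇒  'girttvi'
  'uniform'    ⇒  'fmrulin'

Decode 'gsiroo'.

thrill

Each letter is replaced by its mirror in the alphabet: a↔z, b↔y, c↔x, and so on (the Atbash cipher).
Undoing it on gsiroo: g↔t, s↔h, i↔r, r↔i, o↔l, o↔l.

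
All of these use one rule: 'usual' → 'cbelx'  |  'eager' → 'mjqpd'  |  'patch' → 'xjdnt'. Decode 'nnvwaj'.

In usual: u→c is +8, s→b is +9, u→e is +10, a→l is +11 — the shift increases by 1 each position. The shift increases by 1 at each position, starting from +8: 8, 9, 10, ….
Undoing it on nnvwaj: n−8=f, n−9=e, v−10=l, w−11=l, a−12=o, j−13=w.

fellow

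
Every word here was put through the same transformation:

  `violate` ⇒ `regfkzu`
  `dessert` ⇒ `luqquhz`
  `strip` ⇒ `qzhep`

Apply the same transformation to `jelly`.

v(21)→r(17) and i(8)→e(4) fit y≡9x+10 (mod 26); the inverse of 9 mod 26 is 3. Each letter's alphabet position (a=0..z=25) is mapped through 9·x+10 mod 26 — an affine cipher.
Applying it to jelly: j(9)→9·9+10≡13=n; e(4)→9·4+10≡20=u; l(11)→9·11+10≡5=f; l(11)→9·11+10≡5=f; y(24)→9·24+10≡18=s (all mod 26).

nuffs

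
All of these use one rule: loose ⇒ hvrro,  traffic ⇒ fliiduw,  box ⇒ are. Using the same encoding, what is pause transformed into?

The output letters match the input read backwards, each shifted +3: loose reversed is esool. The word is reversed, then every letter is shifted forward by 3.
On pause: reverse → esuap; then shift: e+3=h, s+3=v, u+3=x, a+3=d, p+3=s.

hvxds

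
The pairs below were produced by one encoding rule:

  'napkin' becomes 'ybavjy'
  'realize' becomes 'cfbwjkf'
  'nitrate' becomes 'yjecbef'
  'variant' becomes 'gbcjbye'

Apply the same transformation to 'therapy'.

The shift depends on letter class: consonant n→y is +11, but vowel a→b is +1. Vowels shift forward by 1 and consonants shift forward by 11.
On therapy: t(cons)+11=e, h(cons)+11=s, e(vowel)+1=f, r(cons)+11=c, a(vowel)+1=b, p(cons)+11=a, y(cons)+11=j.

esfcbaj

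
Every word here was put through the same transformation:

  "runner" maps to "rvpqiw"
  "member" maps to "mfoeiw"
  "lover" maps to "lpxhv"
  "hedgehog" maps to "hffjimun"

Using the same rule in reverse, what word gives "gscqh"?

In runner: r→r is +0, u→v is +1, n→p is +2, n→q is +3 — the shift increases by 1 each position. The shift increases by 1 at each position, starting from +0: 0, 1, 2, ….
Undoing it on gscqh: g−0=g, s−1=r, c−2=a, q−3=n, h−4=d.

grand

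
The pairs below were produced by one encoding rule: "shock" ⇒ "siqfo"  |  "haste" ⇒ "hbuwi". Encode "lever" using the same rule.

lfxhv

In shock: s→s is +0, h→i is +1, o→q is +2, c→f is +3 — the shift increases by 1 each position. Each letter shifts forward by its position index (0, 1, 2, …) — the shift grows by one for each successive letter.
For lever: l+0=l, e+1=f, v+2=x, e+3=h, r+4=v.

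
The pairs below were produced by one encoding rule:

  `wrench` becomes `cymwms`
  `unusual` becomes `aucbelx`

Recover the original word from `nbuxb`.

Letter i (0-indexed) is shifted by i+6, so successive shifts are 6, 7, 8, ….
Undoing it on nbuxb: n−6=h, b−7=u, u−8=m, x−9=o, b−10=r.

humor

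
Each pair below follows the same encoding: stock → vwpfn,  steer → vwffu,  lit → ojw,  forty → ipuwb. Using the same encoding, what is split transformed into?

vsojw

The shift depends on letter class: consonant s→v is +3, but vowel o→p is +1. Vowels shift forward by 1 and consonants shift forward by 3.
For split: s(cons)+3=v, p(cons)+3=s, l(cons)+3=o, i(vowel)+1=j, t(cons)+3=w.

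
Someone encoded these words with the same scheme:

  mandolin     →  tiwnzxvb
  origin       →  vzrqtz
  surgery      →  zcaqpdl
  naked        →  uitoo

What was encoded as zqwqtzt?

singing

Each letter shifts forward by (position + 7), i.e. 7, 8, 9, … — the shift grows by one for each successive letter.
Undoing it on zqwqtzt: z−7=s, q−8=i, w−9=n, q−10=g, t−11=i, z−12=n, t−13=g.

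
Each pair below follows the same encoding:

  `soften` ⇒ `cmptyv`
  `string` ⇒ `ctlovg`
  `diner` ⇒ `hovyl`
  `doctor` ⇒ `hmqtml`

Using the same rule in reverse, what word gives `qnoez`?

Treating letters as 0–25, the rule is x ↦ 17x + 8 (mod 26).
Undoing it on qnoez: q(16)→23·(16−8)≡2=c; n(13)→23·(13−8)≡11=l; o(14)→23·(14−8)≡8=i; e(4)→23·(4−8)≡12=m; z(25)→23·(25−8)≡1=b (all mod 26).

climb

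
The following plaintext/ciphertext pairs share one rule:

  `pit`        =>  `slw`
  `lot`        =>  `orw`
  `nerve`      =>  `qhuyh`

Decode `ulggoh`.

Compare letters: p→s is +3, i→l is +3, t→w is +3 — a constant shift. This is a Caesar cipher with shift 3.
Reversing it on ulggoh: u−3=r, l−3=i, g−3=d, g−3=d, o−3=l, h−3=e.

riddle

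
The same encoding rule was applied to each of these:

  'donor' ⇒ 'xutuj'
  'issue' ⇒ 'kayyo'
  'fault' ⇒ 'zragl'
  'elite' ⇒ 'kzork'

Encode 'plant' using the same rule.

ztgrv

The output letters match the input read backwards, each shifted +6: donor reversed is ronod. Two steps: reverse the string, then apply a Caesar shift of +6.
Applying it to plant: reverse → tnalp; then shift: t+6=z, n+6=t, a+6=g, l+6=r, p+6=v.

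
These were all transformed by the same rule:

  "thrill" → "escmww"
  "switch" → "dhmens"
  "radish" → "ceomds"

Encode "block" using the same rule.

The shift depends on letter class: consonant t→e is +11, but vowel i→m is +4. Two shifts are in play — +4 for a/e/i/o/u, +11 for every other letter.
Applying it to block: b(cons)+11=m, l(cons)+11=w, o(vowel)+4=s, c(cons)+11=n, k(cons)+11=v.

mwsnv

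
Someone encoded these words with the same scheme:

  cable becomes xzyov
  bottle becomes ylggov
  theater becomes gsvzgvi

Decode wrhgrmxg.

Each pair mirrors across the alphabet (c↔x, a↔z, b↔y): positions sum to 25. Letters are reflected about the middle of the alphabet (position → 25−position): Atbash.
Decoding wrhgrmxg: w↔d, r↔i, h↔s, g↔t, r↔i, m↔n, x↔c, g↔t.

distinct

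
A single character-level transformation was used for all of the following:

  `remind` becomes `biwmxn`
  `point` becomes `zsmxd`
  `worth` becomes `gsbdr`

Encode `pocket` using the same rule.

zsmuid

The rule splits by letter class: vowels +4, consonants +10.
On pocket: p(cons)+10=z, o(vowel)+4=s, c(cons)+10=m, k(cons)+10=u, e(vowel)+4=i, t(cons)+10=d.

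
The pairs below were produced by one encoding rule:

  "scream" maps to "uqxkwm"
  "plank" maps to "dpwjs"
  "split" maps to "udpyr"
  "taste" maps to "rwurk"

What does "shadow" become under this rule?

s(18)→u(20) and c(2)→q(16) fit y≡23x+22 (mod 26); the inverse of 23 mod 26 is 17. Treating letters as 0–25, the rule is x ↦ 23x + 22 (mod 26).
For shadow: s(18)→23·18+22≡20=u; h(7)→23·7+22≡1=b; a(0)→23·0+22≡22=w; d(3)→23·3+22≡13=n; o(14)→23·14+22≡6=g; w(22)→23·22+22≡8=i (all mod 26).

ubwngi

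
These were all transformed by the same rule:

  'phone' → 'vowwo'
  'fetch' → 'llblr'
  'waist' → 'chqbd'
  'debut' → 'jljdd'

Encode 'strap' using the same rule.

Letter i (0-indexed) is shifted by i+6, so successive shifts are 6, 7, 8, ….
For strap: s+6=y, t+7=a, r+8=z, a+9=j, p+10=z.

yazjz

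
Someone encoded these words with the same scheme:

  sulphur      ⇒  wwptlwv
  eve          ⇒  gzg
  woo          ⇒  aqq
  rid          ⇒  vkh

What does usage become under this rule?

wwckg

The shift depends on letter class: consonant s→w is +4, but vowel u→w is +2. Two shifts are in play — +2 for a/e/i/o/u, +4 for every other letter.
For usage: u(vowel)+2=w, s(cons)+4=w, a(vowel)+2=c, g(cons)+4=k, e(vowel)+2=g.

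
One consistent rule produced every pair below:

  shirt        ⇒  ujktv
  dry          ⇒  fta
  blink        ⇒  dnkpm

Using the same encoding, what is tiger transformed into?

vkigt

Compare letters: s→u is +2, h→j is +2, i→k is +2 — a constant shift. Every letter moves 2 places later in the alphabet, wrapping around z→a.
For tiger: t+2=v, i+2=k, g+2=i, e+2=g, r+2=t.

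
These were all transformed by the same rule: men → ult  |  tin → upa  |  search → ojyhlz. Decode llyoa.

The word is reversed, then every letter is shifted forward by 7.
Undoing it on llyoa: shift back: l−7=e, l−7=e, y−7=r, o−7=h, a−7=t → eerht; then reverse → three.

three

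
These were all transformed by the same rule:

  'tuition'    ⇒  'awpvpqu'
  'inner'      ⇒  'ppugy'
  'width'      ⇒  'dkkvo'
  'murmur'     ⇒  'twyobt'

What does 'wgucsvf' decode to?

penalty

It's a Vigenère-style cipher with numeric key [7,2]: position i shifts by key[i mod 2].
Decoding wgucsvf: w−7=p, g−2=e, u−7=n, c−2=a, s−7=l, v−2=t, f−7=y.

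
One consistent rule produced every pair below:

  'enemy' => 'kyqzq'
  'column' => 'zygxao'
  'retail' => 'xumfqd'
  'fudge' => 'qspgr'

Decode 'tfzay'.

Read the word backwards and shift each letter +12.
Reversing it on tfzay: shift back: t−12=h, f−12=t, z−12=n, a−12=o, y−12=m → htnom; then reverse → month.

month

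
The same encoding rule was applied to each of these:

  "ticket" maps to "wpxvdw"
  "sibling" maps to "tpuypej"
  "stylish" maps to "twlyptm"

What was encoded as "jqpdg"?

grief

t(19)→w(22) and i(8)→p(15) fit y≡3x+17 (mod 26); the inverse of 3 mod 26 is 9. This is an affine cipher: with a=0,…,z=25, each position x becomes (3x+17) mod 26.
Undoing it on jqpdg: j(9)→9·(9−17)≡6=g; q(16)→9·(16−17)≡17=r; p(15)→9·(15−17)≡8=i; d(3)→9·(3−17)≡4=e; g(6)→9·(6−17)≡5=f (all mod 26).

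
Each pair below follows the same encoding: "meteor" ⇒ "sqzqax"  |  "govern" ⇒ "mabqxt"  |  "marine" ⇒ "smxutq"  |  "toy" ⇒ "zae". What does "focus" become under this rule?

The rule splits by letter class: vowels +12, consonants +6.
For focus: f(cons)+6=l, o(vowel)+12=a, c(cons)+6=i, u(vowel)+12=g, s(cons)+6=y.

laigy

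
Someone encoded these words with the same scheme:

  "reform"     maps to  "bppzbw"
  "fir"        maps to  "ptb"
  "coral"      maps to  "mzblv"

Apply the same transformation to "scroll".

cmbzvv

The shift depends on letter class: consonant r→b is +10, but vowel e→p is +11. Two shifts are in play — +11 for a/e/i/o/u, +10 for every other letter.
For scroll: s(cons)+10=c, c(cons)+10=m, r(cons)+10=b, o(vowel)+11=z, l(cons)+10=v, l(cons)+10=v.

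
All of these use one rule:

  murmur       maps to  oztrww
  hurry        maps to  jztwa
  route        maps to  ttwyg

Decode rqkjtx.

Shifts by position in murmur: pos 0: m→o (+2), pos 1: u→z (+5), pos 2: r→t (+2), pos 3: m→r (+5) — repeating every 2. A repeating key of period 2 is used — shifts +2, +5 over and over.
Reversing it on rqkjtx: r−2=p, q−5=l, k−2=i, j−5=e, t−2=r, x−5=s.

pliers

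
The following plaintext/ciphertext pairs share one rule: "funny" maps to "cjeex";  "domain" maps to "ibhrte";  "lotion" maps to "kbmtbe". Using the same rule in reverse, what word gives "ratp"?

axis

f(5)→c(2) and u(20)→j(9) fit y≡23x+17 (mod 26); the inverse of 23 mod 26 is 17. Each letter's alphabet position (a=0..z=25) is mapped through 23·x+17 mod 26 — an affine cipher.
Undoing it on ratp: r(17)→17·(17−17)≡0=a; a(0)→17·(0−17)≡23=x; t(19)→17·(19−17)≡8=i; p(15)→17·(15−17)≡18=s (all mod 26).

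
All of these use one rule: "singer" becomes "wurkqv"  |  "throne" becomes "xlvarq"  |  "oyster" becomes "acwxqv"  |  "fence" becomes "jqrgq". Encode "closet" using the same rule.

Vowels shift forward by 12 and consonants shift forward by 4.
On closet: c(cons)+4=g, l(cons)+4=p, o(vowel)+12=a, s(cons)+4=w, e(vowel)+12=q, t(cons)+4=x.

gpawqx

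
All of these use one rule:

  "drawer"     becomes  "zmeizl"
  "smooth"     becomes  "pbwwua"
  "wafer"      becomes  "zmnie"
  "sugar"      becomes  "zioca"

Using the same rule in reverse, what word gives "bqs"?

kit

The output letters match the input read backwards, each shifted +8: drawer reversed is reward. The word is reversed, then every letter is shifted forward by 8.
Undoing it on bqs: shift back: b−8=t, q−8=i, s−8=k → tik; then reverse → kit.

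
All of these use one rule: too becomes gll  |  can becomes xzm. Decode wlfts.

Each pair mirrors across the alphabet (t↔g, o↔l, o↔l): positions sum to 25. Letters are reflected about the middle of the alphabet (position → 25−position): Atbash.
Undoing it on wlfts: w↔d, l↔o, f↔u, t↔g, s↔h.

dough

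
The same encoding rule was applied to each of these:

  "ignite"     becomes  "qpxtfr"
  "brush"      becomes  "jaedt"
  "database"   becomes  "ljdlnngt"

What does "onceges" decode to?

gesture

The shift increases by 1 at each position, starting from +8: 8, 9, 10, ….
Undoing it on onceges: o−8=g, n−9=e, c−10=s, e−11=t, g−12=u, e−13=r, s−14=e.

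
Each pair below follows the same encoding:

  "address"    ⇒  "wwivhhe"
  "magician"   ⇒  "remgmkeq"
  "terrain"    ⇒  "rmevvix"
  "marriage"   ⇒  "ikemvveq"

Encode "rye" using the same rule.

icv

The output letters match the input read backwards, each shifted +4: address reversed is sserdda. Two steps: reverse the string, then apply a Caesar shift of +4.
Applying it to rye: reverse → eyr; then shift: e+4=i, y+4=c, r+4=v.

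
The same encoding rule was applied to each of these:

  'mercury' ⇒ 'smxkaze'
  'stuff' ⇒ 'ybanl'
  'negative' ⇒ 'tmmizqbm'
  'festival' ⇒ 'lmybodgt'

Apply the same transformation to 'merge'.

smxok

Shifts by position in mercury: pos 0: m→s (+6), pos 1: e→m (+8), pos 2: r→x (+6), pos 3: c→k (+8) — repeating every 2. It's a Vigenère-style cipher with numeric key [6,8]: position i shifts by key[i mod 2].
Applying it to merge: m+6=s, e+8=m, r+6=x, g+8=o, e+6=k.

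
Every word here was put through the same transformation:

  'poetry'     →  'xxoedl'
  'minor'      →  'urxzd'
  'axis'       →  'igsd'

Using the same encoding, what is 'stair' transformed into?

In poetry: p→x is +8, o→x is +9, e→o is +10, t→e is +11 — the shift increases by 1 each position. The shift increases by 1 at each position, starting from +8: 8, 9, 10, ….
On stair: s+8=a, t+9=c, a+10=k, i+11=t, r+12=d.

acktd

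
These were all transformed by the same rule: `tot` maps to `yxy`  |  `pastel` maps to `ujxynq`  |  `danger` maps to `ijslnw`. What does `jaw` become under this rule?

The rule splits by letter class: vowels +9, consonants +5.
On jaw: j(cons)+5=o, a(vowel)+9=j, w(cons)+5=b.

ojb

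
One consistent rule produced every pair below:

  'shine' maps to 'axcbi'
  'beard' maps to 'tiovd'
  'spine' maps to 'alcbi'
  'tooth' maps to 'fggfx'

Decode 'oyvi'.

s(18)→a(0) and h(7)→x(23) fit y≡5x+14 (mod 26); the inverse of 5 mod 26 is 21. This is an affine cipher: with a=0,…,z=25, each position x becomes (5x+14) mod 26.
Undoing it on oyvi: o(14)→21·(14−14)≡0=a; y(24)→21·(24−14)≡2=c; v(21)→21·(21−14)≡17=r; i(8)→21·(8−14)≡4=e (all mod 26).

acre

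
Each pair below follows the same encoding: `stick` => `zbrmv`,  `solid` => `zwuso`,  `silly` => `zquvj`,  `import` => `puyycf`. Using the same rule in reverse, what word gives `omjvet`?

In stick: s→z is +7, t→b is +8, i→r is +9, c→m is +10 — the shift increases by 1 each position. Letter i (0-indexed) is shifted by i+7, so successive shifts are 7, 8, 9, ….
Undoing it on omjvet: o−7=h, m−8=e, j−9=a, v−10=l, e−11=t, t−12=h.

health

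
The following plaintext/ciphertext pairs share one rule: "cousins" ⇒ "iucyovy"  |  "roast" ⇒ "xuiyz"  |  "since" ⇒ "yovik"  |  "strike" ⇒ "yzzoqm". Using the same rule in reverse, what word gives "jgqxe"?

dairy

A repeating key of period 3 is used — shifts +6, +6, +8 over and over.
Undoing it on jgqxe: j−6=d, g−6=a, q−8=i, x−6=r, e−6=y.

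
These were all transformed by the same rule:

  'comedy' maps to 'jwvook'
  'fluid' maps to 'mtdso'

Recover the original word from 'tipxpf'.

magnet

In comedy: c→j is +7, o→w is +8, m→v is +9, e→o is +10 — the shift increases by 1 each position. Letter i (0-indexed) is shifted by i+7, so successive shifts are 7, 8, 9, ….
Reversing it on tipxpf: t−7=m, i−8=a, p−9=g, x−10=n, p−11=e, f−12=t.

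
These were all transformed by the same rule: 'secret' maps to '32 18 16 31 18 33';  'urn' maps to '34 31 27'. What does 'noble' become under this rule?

s is letter #19 and maps to 32: an offset of 13. Each letter is replaced by its alphabet position (a=1..z=26) + 13.
On noble: n=14→27, o=15→28, b=2→15, l=12→25, e=5→18.

27 28 15 25 18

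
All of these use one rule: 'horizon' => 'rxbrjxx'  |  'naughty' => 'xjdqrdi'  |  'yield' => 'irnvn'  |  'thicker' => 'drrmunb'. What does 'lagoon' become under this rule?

vjqxxx

The shift depends on letter class: consonant h→r is +10, but vowel o→x is +9. Two shifts are in play — +9 for a/e/i/o/u, +10 for every other letter.
For lagoon: l(cons)+10=v, a(vowel)+9=j, g(cons)+10=q, o(vowel)+9=x, o(vowel)+9=x, n(cons)+10=x.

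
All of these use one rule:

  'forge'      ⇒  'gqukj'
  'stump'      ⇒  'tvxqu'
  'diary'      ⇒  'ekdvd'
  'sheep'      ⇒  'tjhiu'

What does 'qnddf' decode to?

The shift increases by 1 at each position, starting from +1: 1, 2, 3, ….
Decoding qnddf: q−1=p, n−2=l, d−3=a, d−4=z, f−5=a.

plaza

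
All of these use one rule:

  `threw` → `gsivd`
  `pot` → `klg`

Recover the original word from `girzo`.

This is the alphabet-reversal cipher (Atbash): a becomes z, b becomes y, etc.
Undoing it on girzo: g↔t, i↔r, r↔i, z↔a, o↔l.

trial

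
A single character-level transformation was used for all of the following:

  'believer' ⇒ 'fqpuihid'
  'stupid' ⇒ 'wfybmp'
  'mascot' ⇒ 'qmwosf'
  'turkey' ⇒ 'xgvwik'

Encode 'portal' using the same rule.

It's a Vigenère-style cipher with numeric key [4,12]: position i shifts by key[i mod 2].
For portal: p+4=t, o+12=a, r+4=v, t+12=f, a+4=e, l+12=x.

tavfex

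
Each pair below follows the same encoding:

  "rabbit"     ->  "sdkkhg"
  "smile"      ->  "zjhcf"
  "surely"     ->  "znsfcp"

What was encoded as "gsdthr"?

tragic

r(17)→s(18) and a(0)→d(3) fit y≡7x+3 (mod 26); the inverse of 7 mod 26 is 15. This is an affine cipher: with a=0,…,z=25, each position x becomes (7x+3) mod 26.
Decoding gsdthr: g(6)→15·(6−3)≡19=t; s(18)→15·(18−3)≡17=r; d(3)→15·(3−3)≡0=a; t(19)→15·(19−3)≡6=g; h(7)→15·(7−3)≡8=i; r(17)→15·(17−3)≡2=c (all mod 26).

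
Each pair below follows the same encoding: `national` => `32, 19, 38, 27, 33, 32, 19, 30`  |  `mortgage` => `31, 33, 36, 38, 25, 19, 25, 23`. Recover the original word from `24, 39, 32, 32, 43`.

funny

Letters become their 1-based position plus 18 (so a→19, b→20, …).
Undoing it on 24, 39, 32, 32, 43: 24→(24−18)÷1=6=f, 39→(39−18)÷1=21=u, 32→(32−18)÷1=14=n, 32→(32−18)÷1=14=n, 43→(43−18)÷1=25=y.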